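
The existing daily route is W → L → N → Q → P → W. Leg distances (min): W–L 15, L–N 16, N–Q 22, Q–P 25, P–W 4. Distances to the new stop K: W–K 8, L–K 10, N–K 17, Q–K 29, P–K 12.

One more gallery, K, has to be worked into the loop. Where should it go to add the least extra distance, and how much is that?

Adding 3 min by placing K on the W–L leg.

Insertion cost between consecutive stops i–j is d(i,K) + d(K,j) − d(i,j):
  between W and L: 8 + 10 − 15 = 3
  between L and N: 10 + 17 − 16 = 11
  between N and Q: 17 + 29 − 22 = 24
  between Q and P: 29 + 12 − 25 = 16
  between P and W: 12 + 8 − 4 = 16
Cheapest insertion is between W and L, adding 3.
New total = 82 + 3 = 85.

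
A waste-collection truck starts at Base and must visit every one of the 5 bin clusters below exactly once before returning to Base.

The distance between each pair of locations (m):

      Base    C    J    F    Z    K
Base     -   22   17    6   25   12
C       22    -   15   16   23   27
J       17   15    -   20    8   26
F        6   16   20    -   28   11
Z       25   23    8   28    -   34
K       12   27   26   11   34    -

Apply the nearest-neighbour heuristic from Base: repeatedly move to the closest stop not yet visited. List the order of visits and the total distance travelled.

At Base the remaining stops are F 6, K 12, J 17, C 22, Z 25; go to F.
At F the remaining stops are K 11, C 16, J 20, Z 28; go to K.
At K the remaining stops are J 26, C 27, Z 34; go to J.
At J the remaining stops are Z 8, C 15; go to Z.
At Z the remaining stops are C 23; go to C.
Return C→Base: 22.
Total = 6 + 11 + 26 + 8 + 23 + 22 = 96.

96 m along Base → F → K → J → Z → C → Base.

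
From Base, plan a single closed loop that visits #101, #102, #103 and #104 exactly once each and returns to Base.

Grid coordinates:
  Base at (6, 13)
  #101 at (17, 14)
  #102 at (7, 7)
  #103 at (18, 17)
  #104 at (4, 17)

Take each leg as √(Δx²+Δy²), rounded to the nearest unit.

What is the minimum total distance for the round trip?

With 4 stops there are 4!/2 = 12 distinct round trips (a route and its reverse cost the same).
Base→#101→#102→#103→#104→Base: 11+12+15+14+4 = 56
Base→#101→#102→#104→#103→Base: 11+12+10+14+13 = 60
Base→#101→#103→#102→#104→Base: 11+3+15+10+4 = 43
Base→#101→#103→#104→#102→Base: 11+3+14+10+6 = 44
Base→#101→#104→#102→#103→Base: 11+13+10+15+13 = 62
Base→#101→#104→#103→#102→Base: 11+13+14+15+6 = 59
Base→#102→#101→#103→#104→Base: 6+12+3+14+4 = 39
Base→#102→#101→#104→#103→Base: 6+12+13+14+13 = 58
Base→#102→#103→#101→#104→Base: 6+15+3+13+4 = 41
Base→#102→#104→#101→#103→Base: 6+10+13+3+13 = 45
Base→#103→#101→#102→#104→Base: 13+3+12+10+4 = 42
Base→#103→#102→#101→#104→Base: 13+15+12+13+4 = 57
The minimum is 39.
One optimal route: Base → #102 → #101 → #103 → #104 → Base (or its reverse).

Shortest round trip = 39.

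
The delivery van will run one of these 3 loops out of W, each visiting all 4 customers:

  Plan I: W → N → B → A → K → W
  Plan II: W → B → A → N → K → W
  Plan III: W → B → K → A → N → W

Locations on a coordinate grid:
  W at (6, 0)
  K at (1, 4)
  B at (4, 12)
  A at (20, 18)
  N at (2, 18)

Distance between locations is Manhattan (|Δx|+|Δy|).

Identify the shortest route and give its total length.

Plan I: 22 + 8 + 22 + 33 + 9 = 94
Plan II: 14 + 22 + 18 + 15 + 9 = 78
Plan III: 14 + 11 + 33 + 18 + 22 = 98

78 — Plan II is the shortest.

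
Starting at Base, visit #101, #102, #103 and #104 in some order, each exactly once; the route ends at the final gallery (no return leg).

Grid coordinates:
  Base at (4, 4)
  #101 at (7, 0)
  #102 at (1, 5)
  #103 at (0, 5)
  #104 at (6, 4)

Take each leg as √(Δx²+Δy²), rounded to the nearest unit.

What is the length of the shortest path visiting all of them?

Shortest open route: 14.

There are 4! = 24 possible orderings.
Base - #101 - #102 - #103 - #104: 5+8+1+6 = 20
Base - #101 - #102 - #104 - #103: 5+8+5+6 = 24
Base - #101 - #103 - #102 - #104: 5+9+1+5 = 20
Base - #101 - #103 - #104 - #102: 5+9+6+5 = 25
Base - #101 - #104 - #102 - #103: 5+4+5+1 = 15
Base - #101 - #104 - #103 - #102: 5+4+6+1 = 16
Base - #102 - #101 - #103 - #104: 3+8+9+6 = 26
Base - #102 - #101 - #104 - #103: 3+8+4+6 = 21
Base - #102 - #103 - #101 - #104: 3+1+9+4 = 17
Base - #102 - #103 - #104 - #101: 3+1+6+4 = 14
Base - #102 - #104 - #101 - #103: 3+5+4+9 = 21
Base - #102 - #104 - #103 - #101: 3+5+6+9 = 23
Base - #103 - #101 - #102 - #104: 4+9+8+5 = 26
Base - #103 - #101 - #104 - #102: 4+9+4+5 = 22
… (10 more)
The minimum is 14.
One shortest path: Base → #102 → #103 → #104 → #101.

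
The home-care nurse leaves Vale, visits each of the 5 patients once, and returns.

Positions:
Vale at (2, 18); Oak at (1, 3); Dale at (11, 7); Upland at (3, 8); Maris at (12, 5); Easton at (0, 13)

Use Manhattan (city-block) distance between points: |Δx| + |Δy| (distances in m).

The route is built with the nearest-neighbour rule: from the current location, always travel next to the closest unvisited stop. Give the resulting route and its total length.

At Vale the remaining stops are Easton 7, Upland 11, Oak 16, Dale 20, Maris 23; go to Easton.
At Easton the remaining stops are Upland 8, Oak 11, Dale 17, Maris 20; go to Upland.
At Upland the remaining stops are Oak 7, Dale 9, Maris 12; go to Oak.
At Oak the remaining stops are Maris 13, Dale 14; go to Maris.
At Maris the remaining stops are Dale 3; go to Dale.
Return Dale→Vale: 20.
Total = 7 + 8 + 7 + 13 + 3 + 20 = 58.

Total distance 58 m via the nearest-neighbour route Vale → Easton → Upland → Oak → Maris → Dale → Vale.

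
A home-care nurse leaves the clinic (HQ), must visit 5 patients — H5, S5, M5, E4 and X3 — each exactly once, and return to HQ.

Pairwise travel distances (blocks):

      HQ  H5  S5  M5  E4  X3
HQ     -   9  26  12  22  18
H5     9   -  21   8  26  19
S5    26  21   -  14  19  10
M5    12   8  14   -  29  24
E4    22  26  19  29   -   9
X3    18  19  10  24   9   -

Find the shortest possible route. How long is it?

Shortest round trip = 72 blocks.

With 5 stops there are 5!/2 = 60 distinct round trips (a route and its reverse cost the same).
HQ→H5→S5→M5→E4→X3→HQ: 9+21+14+29+9+18 = 100
HQ→H5→S5→M5→X3→E4→HQ: 9+21+14+24+9+22 = 99
HQ→H5→S5→E4→M5→X3→HQ: 9+21+19+29+24+18 = 120
HQ→H5→S5→E4→X3→M5→HQ: 9+21+19+9+24+12 = 94
HQ→H5→S5→X3→M5→E4→HQ: 9+21+10+24+29+22 = 115
HQ→H5→S5→X3→E4→M5→HQ: 9+21+10+9+29+12 = 90
HQ→H5→M5→S5→E4→X3→HQ: 9+8+14+19+9+18 = 77
HQ→H5→M5→S5→X3→E4→HQ: 9+8+14+10+9+22 = 72
HQ→H5→M5→E4→S5→X3→HQ: 9+8+29+19+10+18 = 93
HQ→H5→M5→E4→X3→S5→HQ: 9+8+29+9+10+26 = 91
HQ→H5→M5→X3→S5→E4→HQ: 9+8+24+10+19+22 = 92
HQ→H5→M5→X3→E4→S5→HQ: 9+8+24+9+19+26 = 95
HQ→H5→E4→S5→M5→X3→HQ: 9+26+19+14+24+18 = 110
HQ→H5→E4→S5→X3→M5→HQ: 9+26+19+10+24+12 = 100
… (46 more)
The minimum is 72.
One optimal route: HQ → H5 → M5 → S5 → X3 → E4 → HQ (or its reverse).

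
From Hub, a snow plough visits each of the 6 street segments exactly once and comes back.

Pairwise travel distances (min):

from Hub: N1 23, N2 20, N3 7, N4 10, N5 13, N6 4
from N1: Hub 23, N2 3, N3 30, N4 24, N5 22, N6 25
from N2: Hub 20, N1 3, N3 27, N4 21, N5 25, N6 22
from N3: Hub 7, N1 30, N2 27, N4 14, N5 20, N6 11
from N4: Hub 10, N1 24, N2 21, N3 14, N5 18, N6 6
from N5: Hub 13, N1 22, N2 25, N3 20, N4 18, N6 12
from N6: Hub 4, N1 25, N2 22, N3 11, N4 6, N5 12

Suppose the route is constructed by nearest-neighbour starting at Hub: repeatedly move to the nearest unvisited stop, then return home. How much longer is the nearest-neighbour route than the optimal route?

Hub: N6=4, N3=7, N4=10, N5=13, N2=20, N1=23 ⇒ N6
N6: N4=6, N3=11, N5=12, N2=22, N1=25 ⇒ N4
N4: N3=14, N5=18, N2=21, N1=24 ⇒ N3
N3: N5=20, N2=27, N1=30 ⇒ N5
N5: N1=22, N2=25 ⇒ N1
N1: N2=3 ⇒ N2
NN route Hub → N6 → N4 → N3 → N5 → N1 → N2 → Hub costs 89.
Optimal: Hub → N3 → N4 → N2 → N1 → N5 → N6 → Hub costs 83 (by enumerating all 360 distinct tours).
Excess = 89 − 83 = 6.

The nearest-neighbour route is 6 min longer than optimal.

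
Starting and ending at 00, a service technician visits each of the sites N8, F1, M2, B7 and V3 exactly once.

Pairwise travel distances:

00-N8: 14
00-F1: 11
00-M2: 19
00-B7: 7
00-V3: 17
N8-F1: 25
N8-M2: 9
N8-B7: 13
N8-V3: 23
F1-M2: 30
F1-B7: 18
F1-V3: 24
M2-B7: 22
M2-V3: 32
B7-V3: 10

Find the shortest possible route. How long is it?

There are 60 distinct closed tours to check (reversals are equivalent).
00-N8-F1-M2-B7-V3-00: 14+25+30+22+10+17 = 118
00-N8-F1-M2-V3-B7-00: 14+25+30+32+10+7 = 118
00-N8-F1-B7-M2-V3-00: 14+25+18+22+32+17 = 128
00-N8-F1-B7-V3-M2-00: 14+25+18+10+32+19 = 118
00-N8-F1-V3-M2-B7-00: 14+25+24+32+22+7 = 124
00-N8-F1-V3-B7-M2-00: 14+25+24+10+22+19 = 114
00-N8-M2-F1-B7-V3-00: 14+9+30+18+10+17 = 98
00-N8-M2-F1-V3-B7-00: 14+9+30+24+10+7 = 94
00-N8-M2-B7-F1-V3-00: 14+9+22+18+24+17 = 104
00-N8-M2-B7-V3-F1-00: 14+9+22+10+24+11 = 90
00-N8-M2-V3-F1-B7-00: 14+9+32+24+18+7 = 104
00-N8-M2-V3-B7-F1-00: 14+9+32+10+18+11 = 94
00-N8-B7-F1-M2-V3-00: 14+13+18+30+32+17 = 124
00-N8-B7-F1-V3-M2-00: 14+13+18+24+32+19 = 120
… (46 more)
00-F1-V3-B7-N8-M2-00: 11+24+10+13+9+19 = 86  ← best
The minimum is 86.
One optimal route: 00 → F1 → V3 → B7 → N8 → M2 → 00 (or its reverse).

86 — the shortest possible round trip.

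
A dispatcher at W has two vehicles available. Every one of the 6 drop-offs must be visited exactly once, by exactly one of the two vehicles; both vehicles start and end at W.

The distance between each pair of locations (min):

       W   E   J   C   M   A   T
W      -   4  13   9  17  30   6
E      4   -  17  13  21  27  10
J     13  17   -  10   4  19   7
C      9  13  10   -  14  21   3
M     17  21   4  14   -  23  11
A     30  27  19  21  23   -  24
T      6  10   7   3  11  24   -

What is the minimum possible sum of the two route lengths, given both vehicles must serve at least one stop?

Try each way of splitting the stops between the two vehicles (each non-empty) and, for each split, find the best tour for each vehicle:
  {E} + {J, C, M, A, T}: 8 + 70 = 78
  {J} + {E, C, M, A, T}: 26 + 77 = 103
  {E, J} + {C, M, A, T}: 34 + 70 = 104
  {C} + {E, J, M, A, T}: 18 + 71 = 89
  {E, C} + {J, M, A, T}: 26 + 70 = 96
  {J, C} + {E, M, A, T}: 32 + 71 = 103
  … (31 splits in total)
Best: vehicle 1 W → E → W = 8; vehicle 2 W → J → M → A → C → T → W = 70; combined 78.

Minimum combined distance: 78 min.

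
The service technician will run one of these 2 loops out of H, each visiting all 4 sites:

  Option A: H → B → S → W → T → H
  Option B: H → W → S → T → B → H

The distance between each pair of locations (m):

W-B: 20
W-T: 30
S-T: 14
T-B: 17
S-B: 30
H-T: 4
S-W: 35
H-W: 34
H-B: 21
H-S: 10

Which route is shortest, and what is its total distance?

Option A: 21 + 30 + 35 + 30 + 4 = 120
Option B: 34 + 35 + 14 + 17 + 21 = 121

Shortest is Option A, total 120 m.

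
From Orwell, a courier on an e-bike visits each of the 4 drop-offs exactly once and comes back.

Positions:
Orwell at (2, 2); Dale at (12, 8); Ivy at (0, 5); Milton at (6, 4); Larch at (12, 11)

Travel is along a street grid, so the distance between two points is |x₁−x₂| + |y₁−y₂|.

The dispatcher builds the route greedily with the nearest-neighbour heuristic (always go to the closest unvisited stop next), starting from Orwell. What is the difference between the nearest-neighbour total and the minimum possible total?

From Orwell: Ivy=5, Milton=6, Dale=16, Larch=19 → choose Ivy (5).
From Ivy: Milton=7, Dale=15, Larch=18 → choose Milton (7).
From Milton: Dale=10, Larch=13 → choose Dale (10).
From Dale: Larch=3 → choose Larch (3).
NN route Orwell → Ivy → Milton → Dale → Larch → Orwell costs 44.
Optimal: Orwell → Ivy → Dale → Larch → Milton → Orwell costs 42 (by enumerating all 12 distinct tours).
Excess = 44 − 42 = 2.

2 longer than the optimal tour.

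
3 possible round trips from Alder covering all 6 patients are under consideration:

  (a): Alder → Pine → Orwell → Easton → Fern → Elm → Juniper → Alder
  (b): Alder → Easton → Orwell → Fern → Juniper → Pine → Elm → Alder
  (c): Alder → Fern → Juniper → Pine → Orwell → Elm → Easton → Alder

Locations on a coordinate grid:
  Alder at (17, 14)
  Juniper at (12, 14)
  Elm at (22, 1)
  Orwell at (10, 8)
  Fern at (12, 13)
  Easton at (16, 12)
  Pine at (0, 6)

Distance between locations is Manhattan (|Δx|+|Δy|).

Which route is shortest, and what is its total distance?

78 — (c) is the shortest.

(a): 25 + 12 + 10 + 5 + 22 + 23 + 5 = 102
(b): 3 + 10 + 7 + 1 + 20 + 27 + 18 = 86
(c): 6 + 1 + 20 + 12 + 19 + 17 + 3 = 78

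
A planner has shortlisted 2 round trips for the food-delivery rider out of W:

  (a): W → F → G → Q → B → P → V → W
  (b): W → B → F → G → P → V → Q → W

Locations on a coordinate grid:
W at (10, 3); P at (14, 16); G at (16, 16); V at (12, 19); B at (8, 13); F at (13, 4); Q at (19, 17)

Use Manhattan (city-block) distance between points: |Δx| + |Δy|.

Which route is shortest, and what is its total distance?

(a): 4 + 15 + 4 + 15 + 9 + 5 + 18 = 70
(b): 12 + 14 + 15 + 2 + 5 + 9 + 23 = 80

70 — (a) is the shortest.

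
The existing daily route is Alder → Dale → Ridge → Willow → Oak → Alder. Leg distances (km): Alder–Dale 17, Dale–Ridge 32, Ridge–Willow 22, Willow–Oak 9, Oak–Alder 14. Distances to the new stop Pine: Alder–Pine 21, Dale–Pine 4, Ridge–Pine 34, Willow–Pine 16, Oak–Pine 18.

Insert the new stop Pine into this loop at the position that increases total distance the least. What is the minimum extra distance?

Insertion cost between consecutive stops i–j is d(i,Pine) + d(Pine,j) − d(i,j):
  between Alder and Dale: 21 + 4 − 17 = 8
  between Dale and Ridge: 4 + 34 − 32 = 6
  between Ridge and Willow: 34 + 16 − 22 = 28
  between Willow and Oak: 16 + 18 − 9 = 25
  between Oak and Alder: 18 + 21 − 14 = 25
Cheapest insertion is between Dale and Ridge, adding 6.
New total = 94 + 6 = 100.

Adding 6 km by placing Pine on the Dale–Ridge leg.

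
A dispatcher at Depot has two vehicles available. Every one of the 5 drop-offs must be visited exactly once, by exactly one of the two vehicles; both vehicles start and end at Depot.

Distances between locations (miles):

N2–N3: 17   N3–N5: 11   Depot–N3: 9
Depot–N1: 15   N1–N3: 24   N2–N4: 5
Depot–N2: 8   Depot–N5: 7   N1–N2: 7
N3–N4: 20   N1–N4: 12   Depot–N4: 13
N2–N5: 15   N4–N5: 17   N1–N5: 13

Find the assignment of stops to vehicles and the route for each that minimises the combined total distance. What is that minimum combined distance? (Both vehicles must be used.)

Check every non-empty split of the stops between the two vehicles; for each half take its own optimal tour:
  {N1} + {N2, N3, N4, N5}: 30 + 50 = 80
  {N2} + {N1, N3, N4, N5}: 16 + 58 = 74
  {N1, N2} + {N3, N4, N5}: 30 + 50 = 80
  {N3} + {N1, N2, N4, N5}: 18 + 45 = 63
  {N1, N3} + {N2, N4, N5}: 48 + 37 = 85
  {N2, N3} + {N1, N4, N5}: 34 + 45 = 79
  … (15 splits in total)
Best: vehicle 1 Depot → N3 → Depot = 18; vehicle 2 Depot → N2 → N4 → N1 → N5 → Depot = 45; combined 63.

63 miles — the smallest possible combined total.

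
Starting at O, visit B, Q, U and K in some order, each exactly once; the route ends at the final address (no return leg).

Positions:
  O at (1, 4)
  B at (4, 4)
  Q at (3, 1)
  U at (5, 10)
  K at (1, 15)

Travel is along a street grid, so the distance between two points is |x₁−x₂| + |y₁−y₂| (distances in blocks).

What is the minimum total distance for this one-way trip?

There are 4! = 24 possible orderings.
O - B - Q - U - K: 3+4+11+9 = 27
O - B - Q - K - U: 3+4+16+9 = 32
O - B - U - Q - K: 3+7+11+16 = 37
O - B - U - K - Q: 3+7+9+16 = 35
O - B - K - Q - U: 3+14+16+11 = 44
O - B - K - U - Q: 3+14+9+11 = 37
O - Q - B - U - K: 5+4+7+9 = 25
O - Q - B - K - U: 5+4+14+9 = 32
O - Q - U - B - K: 5+11+7+14 = 37
O - Q - U - K - B: 5+11+9+14 = 39
O - Q - K - B - U: 5+16+14+7 = 42
O - Q - K - U - B: 5+16+9+7 = 37
O - U - B - Q - K: 10+7+4+16 = 37
O - U - B - K - Q: 10+7+14+16 = 47
… (10 more)
The minimum is 25.
One shortest path: O → Q → B → U → K.

Minimum one-way distance = 25 blocks.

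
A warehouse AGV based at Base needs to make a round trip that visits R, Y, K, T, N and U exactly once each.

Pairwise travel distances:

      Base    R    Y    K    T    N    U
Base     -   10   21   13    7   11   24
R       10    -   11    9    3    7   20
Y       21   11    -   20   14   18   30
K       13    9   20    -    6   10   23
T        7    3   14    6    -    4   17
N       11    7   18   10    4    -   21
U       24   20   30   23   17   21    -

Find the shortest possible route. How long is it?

Base→R→Y→K→T→N→U→Base: 10+11+20+6+4+21+24 = 96
Base→R→Y→K→T→U→N→Base: 10+11+20+6+17+21+11 = 96
Base→R→Y→K→N→T→U→Base: 10+11+20+10+4+17+24 = 96
Base→R→Y→K→N→U→T→Base: 10+11+20+10+21+17+7 = 96
Base→R→Y→K→U→T→N→Base: 10+11+20+23+17+4+11 = 96
Base→R→Y→K→U→N→T→Base: 10+11+20+23+21+4+7 = 96
Base→R→Y→T→K→N→U→Base: 10+11+14+6+10+21+24 = 96
Base→R→Y→T→K→U→N→Base: 10+11+14+6+23+21+11 = 96
… (352 more)
Base→R→Y→U→K→T→N→Base: 10+11+30+23+6+4+11 = 95  ← best
The minimum is 95.
One optimal route: Base → R → Y → U → K → T → N → Base (or its reverse).

Minimum total distance: 95.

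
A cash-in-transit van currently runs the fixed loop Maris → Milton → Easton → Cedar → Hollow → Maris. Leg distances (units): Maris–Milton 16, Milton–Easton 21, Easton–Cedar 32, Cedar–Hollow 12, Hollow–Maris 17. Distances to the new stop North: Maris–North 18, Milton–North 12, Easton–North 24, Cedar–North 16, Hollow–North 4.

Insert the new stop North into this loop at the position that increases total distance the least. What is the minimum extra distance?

Insertion cost between consecutive stops i–j is d(i,North) + d(North,j) − d(i,j):
  between Maris and Milton: 18 + 12 − 16 = 14
  between Milton and Easton: 12 + 24 − 21 = 15
  between Easton and Cedar: 24 + 16 − 32 = 8
  between Cedar and Hollow: 16 + 4 − 12 = 8
  between Hollow and Maris: 4 + 18 − 17 = 5
Cheapest insertion is between Hollow and Maris, adding 5.
New total = 98 + 5 = 103.

Adding 5 by placing North on the Hollow–Maris leg.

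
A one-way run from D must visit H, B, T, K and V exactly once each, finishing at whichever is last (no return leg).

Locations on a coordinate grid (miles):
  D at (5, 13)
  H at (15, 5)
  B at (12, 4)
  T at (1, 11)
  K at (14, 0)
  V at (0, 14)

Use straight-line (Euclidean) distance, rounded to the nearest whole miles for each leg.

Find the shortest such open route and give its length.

There are 5! = 120 possible orderings.
D - H - B - T - K - V: 13+3+13+17+20 = 66
D - H - B - T - V - K: 13+3+13+3+20 = 52
D - H - B - K - T - V: 13+3+4+17+3 = 40
D - H - B - K - V - T: 13+3+4+20+3 = 43
D - H - B - V - T - K: 13+3+16+3+17 = 52
D - H - B - V - K - T: 13+3+16+20+17 = 69
D - H - T - B - K - V: 13+15+13+4+20 = 65
D - H - T - B - V - K: 13+15+13+16+20 = 77
D - H - T - K - B - V: 13+15+17+4+16 = 65
D - H - T - K - V - B: 13+15+17+20+16 = 81
D - H - T - V - B - K: 13+15+3+16+4 = 51
D - H - T - V - K - B: 13+15+3+20+4 = 55
D - H - K - B - T - V: 13+5+4+13+3 = 38
D - H - K - B - V - T: 13+5+4+16+3 = 41
… (106 more)
D - V - T - B - H - K: 5+3+13+3+5 = 29  ← best
The minimum is 29.
One shortest path: D → V → T → B → H → K.

29 miles — the minimum one-way total.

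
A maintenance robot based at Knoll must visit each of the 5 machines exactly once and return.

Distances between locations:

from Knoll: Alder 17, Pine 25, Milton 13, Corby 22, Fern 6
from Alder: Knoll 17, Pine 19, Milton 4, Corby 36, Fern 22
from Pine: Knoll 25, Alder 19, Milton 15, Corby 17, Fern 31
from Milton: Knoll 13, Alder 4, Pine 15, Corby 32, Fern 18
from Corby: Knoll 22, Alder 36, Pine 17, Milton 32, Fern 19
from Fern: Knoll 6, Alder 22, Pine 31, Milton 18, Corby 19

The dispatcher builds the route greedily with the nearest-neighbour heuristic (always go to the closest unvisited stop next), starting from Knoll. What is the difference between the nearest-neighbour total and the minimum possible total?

The nearest-neighbour route is 8 longer than optimal.

Knoll: Fern=6, Milton=13, Alder=17, Corby=22, Pine=25 ⇒ Fern
Fern: Milton=18, Corby=19, Alder=22, Pine=31 ⇒ Milton
Milton: Alder=4, Pine=15, Corby=32 ⇒ Alder
Alder: Pine=19, Corby=36 ⇒ Pine
Pine: Corby=17 ⇒ Corby
NN route Knoll → Fern → Milton → Alder → Pine → Corby → Knoll costs 86.
Optimal: Knoll → Alder → Milton → Pine → Corby → Fern → Knoll costs 78 (by enumerating all 60 distinct tours).
Excess = 86 − 78 = 8.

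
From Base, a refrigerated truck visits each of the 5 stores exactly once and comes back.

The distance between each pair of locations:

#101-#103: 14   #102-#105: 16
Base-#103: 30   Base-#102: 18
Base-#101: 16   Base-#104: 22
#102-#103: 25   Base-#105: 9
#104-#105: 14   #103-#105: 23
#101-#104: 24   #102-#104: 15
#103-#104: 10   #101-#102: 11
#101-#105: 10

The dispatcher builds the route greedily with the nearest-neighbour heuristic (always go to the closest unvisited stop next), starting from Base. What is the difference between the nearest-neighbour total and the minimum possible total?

From Base: #105=9, #101=16, #102=18, #104=22, #103=30 → choose #105 (9).
From #105: #101=10, #104=14, #102=16, #103=23 → choose #101 (10).
From #101: #102=11, #103=14, #104=24 → choose #102 (11).
From #102: #104=15, #103=25 → choose #104 (15).
From #104: #103=10 → choose #103 (10).
NN route Base → #105 → #101 → #102 → #104 → #103 → Base costs 85.
Optimal: Base → #102 → #101 → #103 → #104 → #105 → Base costs 76 (by enumerating all 60 distinct tours).
Excess = 85 − 76 = 9.

The nearest-neighbour route is 9 longer than optimal.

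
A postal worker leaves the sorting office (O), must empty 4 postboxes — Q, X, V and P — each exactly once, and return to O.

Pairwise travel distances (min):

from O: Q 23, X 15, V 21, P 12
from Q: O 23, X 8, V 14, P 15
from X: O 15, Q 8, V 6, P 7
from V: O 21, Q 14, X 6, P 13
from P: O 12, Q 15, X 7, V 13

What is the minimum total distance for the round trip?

There are 12 distinct closed tours to check (reversals are equivalent).
O-Q-X-V-P-O: 23+8+6+13+12 = 62
O-Q-X-P-V-O: 23+8+7+13+21 = 72
O-Q-V-X-P-O: 23+14+6+7+12 = 62
O-Q-V-P-X-O: 23+14+13+7+15 = 72
O-Q-P-X-V-O: 23+15+7+6+21 = 72
O-Q-P-V-X-O: 23+15+13+6+15 = 72
O-X-Q-V-P-O: 15+8+14+13+12 = 62
O-X-Q-P-V-O: 15+8+15+13+21 = 72
O-X-V-Q-P-O: 15+6+14+15+12 = 62
O-X-P-Q-V-O: 15+7+15+14+21 = 72
O-V-Q-X-P-O: 21+14+8+7+12 = 62
O-V-X-Q-P-O: 21+6+8+15+12 = 62
The minimum is 62.
One optimal route: O → Q → X → V → P → O (or its reverse).

Minimum total distance: 62 min.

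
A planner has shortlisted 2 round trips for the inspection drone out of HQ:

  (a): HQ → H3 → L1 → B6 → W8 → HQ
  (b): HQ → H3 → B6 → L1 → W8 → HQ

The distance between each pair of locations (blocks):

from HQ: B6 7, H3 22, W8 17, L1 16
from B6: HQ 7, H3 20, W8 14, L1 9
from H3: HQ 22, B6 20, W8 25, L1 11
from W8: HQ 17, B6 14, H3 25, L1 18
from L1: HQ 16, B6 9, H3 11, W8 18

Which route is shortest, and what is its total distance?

Shortest is (a), total 73 blocks.

(a): 22 + 11 + 9 + 14 + 17 = 73
(b): 22 + 20 + 9 + 18 + 17 = 86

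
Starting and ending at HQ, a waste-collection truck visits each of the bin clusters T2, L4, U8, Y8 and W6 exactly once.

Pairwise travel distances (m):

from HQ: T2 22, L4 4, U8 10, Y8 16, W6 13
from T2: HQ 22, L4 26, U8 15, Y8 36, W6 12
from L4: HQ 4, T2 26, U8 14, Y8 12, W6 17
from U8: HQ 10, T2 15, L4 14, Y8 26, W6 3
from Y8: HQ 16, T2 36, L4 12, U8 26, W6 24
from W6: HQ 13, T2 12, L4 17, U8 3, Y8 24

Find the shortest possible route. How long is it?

Minimum total distance: 77 m.

HQ-T2-L4-U8-Y8-W6-HQ: 22+26+14+26+24+13 = 125
HQ-T2-L4-U8-W6-Y8-HQ: 22+26+14+3+24+16 = 105
HQ-T2-L4-Y8-U8-W6-HQ: 22+26+12+26+3+13 = 102
HQ-T2-L4-Y8-W6-U8-HQ: 22+26+12+24+3+10 = 97
HQ-T2-L4-W6-U8-Y8-HQ: 22+26+17+3+26+16 = 110
HQ-T2-L4-W6-Y8-U8-HQ: 22+26+17+24+26+10 = 125
HQ-T2-U8-L4-Y8-W6-HQ: 22+15+14+12+24+13 = 100
HQ-T2-U8-L4-W6-Y8-HQ: 22+15+14+17+24+16 = 108
HQ-T2-U8-Y8-L4-W6-HQ: 22+15+26+12+17+13 = 105
HQ-T2-U8-Y8-W6-L4-HQ: 22+15+26+24+17+4 = 108
HQ-T2-U8-W6-L4-Y8-HQ: 22+15+3+17+12+16 = 85
HQ-T2-U8-W6-Y8-L4-HQ: 22+15+3+24+12+4 = 80
HQ-T2-Y8-L4-U8-W6-HQ: 22+36+12+14+3+13 = 100
HQ-T2-Y8-L4-W6-U8-HQ: 22+36+12+17+3+10 = 100
… (46 more)
HQ-L4-Y8-T2-W6-U8-HQ: 4+12+36+12+3+10 = 77  ← best
The minimum is 77.
One optimal route: HQ → L4 → Y8 → T2 → W6 → U8 → HQ (or its reverse).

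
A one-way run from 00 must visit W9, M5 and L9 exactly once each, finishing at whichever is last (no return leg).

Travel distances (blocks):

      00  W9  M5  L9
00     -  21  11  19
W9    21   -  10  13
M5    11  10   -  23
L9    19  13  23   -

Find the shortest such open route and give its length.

There are 3! = 6 possible orderings.
00 - W9 - M5 - L9: 21+10+23 = 54
00 - W9 - L9 - M5: 21+13+23 = 57
00 - M5 - W9 - L9: 11+10+13 = 34
00 - M5 - L9 - W9: 11+23+13 = 47
00 - L9 - W9 - M5: 19+13+10 = 42
00 - L9 - M5 - W9: 19+23+10 = 52
The minimum is 34.
One shortest path: 00 → M5 → W9 → L9.

Minimum one-way distance = 34 blocks.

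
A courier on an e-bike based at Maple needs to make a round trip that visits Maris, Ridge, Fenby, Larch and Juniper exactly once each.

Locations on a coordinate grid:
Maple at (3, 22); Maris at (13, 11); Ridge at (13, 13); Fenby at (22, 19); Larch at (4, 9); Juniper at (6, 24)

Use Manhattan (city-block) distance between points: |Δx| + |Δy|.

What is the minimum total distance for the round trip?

Minimum total distance: 68.

With 5 stops there are 5!/2 = 60 distinct round trips (a route and its reverse cost the same).
Maple - Maris - Ridge - Fenby - Larch - Juniper - Maple: 21+2+15+28+17+5 = 88
Maple - Maris - Ridge - Fenby - Juniper - Larch - Maple: 21+2+15+21+17+14 = 90
Maple - Maris - Ridge - Larch - Fenby - Juniper - Maple: 21+2+13+28+21+5 = 90
Maple - Maris - Ridge - Larch - Juniper - Fenby - Maple: 21+2+13+17+21+22 = 96
Maple - Maris - Ridge - Juniper - Fenby - Larch - Maple: 21+2+18+21+28+14 = 104
Maple - Maris - Ridge - Juniper - Larch - Fenby - Maple: 21+2+18+17+28+22 = 108
Maple - Maris - Fenby - Ridge - Larch - Juniper - Maple: 21+17+15+13+17+5 = 88
Maple - Maris - Fenby - Ridge - Juniper - Larch - Maple: 21+17+15+18+17+14 = 102
Maple - Maris - Fenby - Larch - Ridge - Juniper - Maple: 21+17+28+13+18+5 = 102
Maple - Maris - Fenby - Larch - Juniper - Ridge - Maple: 21+17+28+17+18+19 = 120
Maple - Maris - Fenby - Juniper - Ridge - Larch - Maple: 21+17+21+18+13+14 = 104
Maple - Maris - Fenby - Juniper - Larch - Ridge - Maple: 21+17+21+17+13+19 = 108
Maple - Maris - Larch - Ridge - Fenby - Juniper - Maple: 21+11+13+15+21+5 = 86
Maple - Maris - Larch - Ridge - Juniper - Fenby - Maple: 21+11+13+18+21+22 = 106
… (46 more)
Maple - Larch - Maris - Ridge - Fenby - Juniper - Maple: 14+11+2+15+21+5 = 68  ← best
The minimum is 68.
One optimal route: Maple → Larch → Maris → Ridge → Fenby → Juniper → Maple (or its reverse).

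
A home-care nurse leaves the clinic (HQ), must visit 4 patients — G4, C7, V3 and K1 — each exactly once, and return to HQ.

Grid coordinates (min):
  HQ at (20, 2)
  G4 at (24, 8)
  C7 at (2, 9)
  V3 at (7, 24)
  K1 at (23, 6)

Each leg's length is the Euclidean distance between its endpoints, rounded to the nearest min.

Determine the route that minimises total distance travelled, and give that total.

There are 12 distinct closed tours to check (reversals are equivalent).
HQ-G4-C7-V3-K1-HQ: 7+22+16+24+5 = 74
HQ-G4-C7-K1-V3-HQ: 7+22+21+24+26 = 100
HQ-G4-V3-C7-K1-HQ: 7+23+16+21+5 = 72
HQ-G4-V3-K1-C7-HQ: 7+23+24+21+19 = 94
HQ-G4-K1-C7-V3-HQ: 7+2+21+16+26 = 72
HQ-G4-K1-V3-C7-HQ: 7+2+24+16+19 = 68
HQ-C7-G4-V3-K1-HQ: 19+22+23+24+5 = 93
HQ-C7-G4-K1-V3-HQ: 19+22+2+24+26 = 93
HQ-C7-V3-G4-K1-HQ: 19+16+23+2+5 = 65
HQ-C7-K1-G4-V3-HQ: 19+21+2+23+26 = 91
HQ-V3-G4-C7-K1-HQ: 26+23+22+21+5 = 97
HQ-V3-C7-G4-K1-HQ: 26+16+22+2+5 = 71
The minimum is 65.
One optimal route: HQ → C7 → V3 → G4 → K1 → HQ (or its reverse).

65 min — the shortest possible round trip.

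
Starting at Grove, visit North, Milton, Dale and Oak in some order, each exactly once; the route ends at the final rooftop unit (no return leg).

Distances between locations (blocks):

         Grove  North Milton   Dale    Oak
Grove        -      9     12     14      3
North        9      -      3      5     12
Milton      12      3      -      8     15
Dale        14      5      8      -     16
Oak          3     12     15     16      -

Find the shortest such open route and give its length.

There are 4! = 24 possible orderings.
Grove → North → Milton → Dale → Oak: 9+3+8+16 = 36
Grove → North → Milton → Oak → Dale: 9+3+15+16 = 43
Grove → North → Dale → Milton → Oak: 9+5+8+15 = 37
Grove → North → Dale → Oak → Milton: 9+5+16+15 = 45
Grove → North → Oak → Milton → Dale: 9+12+15+8 = 44
Grove → North → Oak → Dale → Milton: 9+12+16+8 = 45
Grove → Milton → North → Dale → Oak: 12+3+5+16 = 36
Grove → Milton → North → Oak → Dale: 12+3+12+16 = 43
Grove → Milton → Dale → North → Oak: 12+8+5+12 = 37
Grove → Milton → Dale → Oak → North: 12+8+16+12 = 48
Grove → Milton → Oak → North → Dale: 12+15+12+5 = 44
Grove → Milton → Oak → Dale → North: 12+15+16+5 = 48
Grove → Dale → North → Milton → Oak: 14+5+3+15 = 37
Grove → Dale → North → Oak → Milton: 14+5+12+15 = 46
… (10 more)
Grove → Oak → North → Milton → Dale: 3+12+3+8 = 26  ← best
The minimum is 26.
One shortest path: Grove → Oak → North → Milton → Dale.

Shortest open route: 26 blocks.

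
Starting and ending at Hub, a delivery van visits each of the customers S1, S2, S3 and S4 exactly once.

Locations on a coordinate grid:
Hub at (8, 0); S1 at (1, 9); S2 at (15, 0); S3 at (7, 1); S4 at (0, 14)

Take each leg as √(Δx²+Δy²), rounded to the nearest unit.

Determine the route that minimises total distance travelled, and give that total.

With 4 stops there are 4!/2 = 12 distinct round trips (a route and its reverse cost the same).
Hub-S1-S2-S3-S4-Hub: 11+17+8+15+16 = 67
Hub-S1-S2-S4-S3-Hub: 11+17+21+15+1 = 65
Hub-S1-S3-S2-S4-Hub: 11+10+8+21+16 = 66
Hub-S1-S3-S4-S2-Hub: 11+10+15+21+7 = 64
Hub-S1-S4-S2-S3-Hub: 11+5+21+8+1 = 46
Hub-S1-S4-S3-S2-Hub: 11+5+15+8+7 = 46
Hub-S2-S1-S3-S4-Hub: 7+17+10+15+16 = 65
Hub-S2-S1-S4-S3-Hub: 7+17+5+15+1 = 45
Hub-S2-S3-S1-S4-Hub: 7+8+10+5+16 = 46
Hub-S2-S4-S1-S3-Hub: 7+21+5+10+1 = 44
Hub-S3-S1-S2-S4-Hub: 1+10+17+21+16 = 65
Hub-S3-S2-S1-S4-Hub: 1+8+17+5+16 = 47
The minimum is 44.
One optimal route: Hub → S2 → S4 → S1 → S3 → Hub (or its reverse).

44 — the shortest possible round trip.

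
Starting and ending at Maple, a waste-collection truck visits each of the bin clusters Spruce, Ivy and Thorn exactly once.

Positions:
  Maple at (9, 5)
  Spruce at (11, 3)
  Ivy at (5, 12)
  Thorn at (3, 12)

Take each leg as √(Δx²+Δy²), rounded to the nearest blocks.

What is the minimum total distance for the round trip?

There are 3 distinct closed tours to check (reversals are equivalent).
Maple - Spruce - Ivy - Thorn - Maple: 3+11+2+9 = 25
Maple - Spruce - Thorn - Ivy - Maple: 3+12+2+8 = 25
Maple - Ivy - Spruce - Thorn - Maple: 8+11+12+9 = 40
The minimum is 25.
One optimal route: Maple → Spruce → Ivy → Thorn → Maple (or its reverse).

Minimum total distance: 25 blocks.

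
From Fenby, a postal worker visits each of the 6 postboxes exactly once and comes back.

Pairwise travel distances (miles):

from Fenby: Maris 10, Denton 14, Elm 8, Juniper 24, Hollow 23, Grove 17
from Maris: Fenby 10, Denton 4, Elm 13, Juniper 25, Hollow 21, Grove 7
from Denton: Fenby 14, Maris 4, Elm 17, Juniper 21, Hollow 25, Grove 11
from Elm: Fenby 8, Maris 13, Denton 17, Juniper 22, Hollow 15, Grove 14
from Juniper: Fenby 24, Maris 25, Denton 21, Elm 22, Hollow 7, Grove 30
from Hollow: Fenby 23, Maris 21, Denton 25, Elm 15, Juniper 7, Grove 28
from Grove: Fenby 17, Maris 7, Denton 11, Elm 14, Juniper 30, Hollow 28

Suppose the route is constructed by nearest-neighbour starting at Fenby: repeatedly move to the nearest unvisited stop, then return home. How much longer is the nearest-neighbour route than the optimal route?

Fenby: Elm=8, Maris=10, Denton=14, Grove=17, Hollow=23, Juniper=24 ⇒ Elm
Elm: Maris=13, Grove=14, Hollow=15, Denton=17, Juniper=22 ⇒ Maris
Maris: Denton=4, Grove=7, Hollow=21, Juniper=25 ⇒ Denton
Denton: Grove=11, Juniper=21, Hollow=25 ⇒ Grove
Grove: Hollow=28, Juniper=30 ⇒ Hollow
Hollow: Juniper=7 ⇒ Juniper
NN route Fenby → Elm → Maris → Denton → Grove → Hollow → Juniper → Fenby costs 95.
Optimal: Fenby → Maris → Grove → Denton → Juniper → Hollow → Elm → Fenby costs 79 (by enumerating all 360 distinct tours).
Excess = 95 − 79 = 16.

The nearest-neighbour route is 16 miles longer than optimal.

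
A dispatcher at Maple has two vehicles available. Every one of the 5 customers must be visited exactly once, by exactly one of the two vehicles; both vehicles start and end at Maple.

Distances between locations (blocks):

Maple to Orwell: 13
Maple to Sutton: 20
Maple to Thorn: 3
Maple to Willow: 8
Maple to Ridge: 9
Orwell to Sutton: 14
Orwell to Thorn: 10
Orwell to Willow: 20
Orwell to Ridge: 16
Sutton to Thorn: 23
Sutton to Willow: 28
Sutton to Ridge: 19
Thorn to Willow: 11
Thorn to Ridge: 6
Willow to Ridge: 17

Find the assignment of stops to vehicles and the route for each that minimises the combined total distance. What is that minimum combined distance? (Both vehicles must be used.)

71 blocks — the smallest possible combined total.

Check every non-empty split of the stops between the two vehicles; for each half take its own optimal tour:
  {Orwell} + {Sutton, Thorn, Willow, Ridge}: 26 + 64 = 90
  {Sutton} + {Orwell, Thorn, Willow, Ridge}: 40 + 53 = 93
  {Orwell, Sutton} + {Thorn, Willow, Ridge}: 47 + 34 = 81
  {Thorn} + {Orwell, Sutton, Willow, Ridge}: 6 + 70 = 76
  {Orwell, Thorn} + {Sutton, Willow, Ridge}: 26 + 64 = 90
  {Sutton, Thorn} + {Orwell, Willow, Ridge}: 46 + 53 = 99
  … (15 splits in total)
  {Willow} + {Orwell, Sutton, Thorn, Ridge}: 16 + 55 = 71  ← best
Best: vehicle 1 Maple → Willow → Maple = 16; vehicle 2 Maple → Orwell → Sutton → Ridge → Thorn → Maple = 55; combined 71.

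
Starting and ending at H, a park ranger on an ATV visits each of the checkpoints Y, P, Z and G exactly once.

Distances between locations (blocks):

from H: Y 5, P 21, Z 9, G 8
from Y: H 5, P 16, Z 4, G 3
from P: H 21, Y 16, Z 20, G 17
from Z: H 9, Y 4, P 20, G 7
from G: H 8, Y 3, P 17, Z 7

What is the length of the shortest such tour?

With 4 stops there are 4!/2 = 12 distinct round trips (a route and its reverse cost the same).
H - Y - P - Z - G - H: 5+16+20+7+8 = 56
H - Y - P - G - Z - H: 5+16+17+7+9 = 54
H - Y - Z - P - G - H: 5+4+20+17+8 = 54
H - Y - Z - G - P - H: 5+4+7+17+21 = 54
H - Y - G - P - Z - H: 5+3+17+20+9 = 54
H - Y - G - Z - P - H: 5+3+7+20+21 = 56
H - P - Y - Z - G - H: 21+16+4+7+8 = 56
H - P - Y - G - Z - H: 21+16+3+7+9 = 56
H - P - Z - Y - G - H: 21+20+4+3+8 = 56
H - P - G - Y - Z - H: 21+17+3+4+9 = 54
H - Z - Y - P - G - H: 9+4+16+17+8 = 54
H - Z - P - Y - G - H: 9+20+16+3+8 = 56
The minimum is 54.
One optimal route: H → Y → P → G → Z → H (or its reverse).

Shortest round trip = 54 blocks.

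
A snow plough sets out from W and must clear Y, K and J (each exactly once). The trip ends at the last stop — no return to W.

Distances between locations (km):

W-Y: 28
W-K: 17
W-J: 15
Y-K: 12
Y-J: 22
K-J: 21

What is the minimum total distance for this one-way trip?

There are 3! = 6 possible orderings.
W → Y → K → J: 28+12+21 = 61
W → Y → J → K: 28+22+21 = 71
W → K → Y → J: 17+12+22 = 51
W → K → J → Y: 17+21+22 = 60
W → J → Y → K: 15+22+12 = 49
W → J → K → Y: 15+21+12 = 48
The minimum is 48.
One shortest path: W → J → K → Y.

48 km — the minimum one-way total.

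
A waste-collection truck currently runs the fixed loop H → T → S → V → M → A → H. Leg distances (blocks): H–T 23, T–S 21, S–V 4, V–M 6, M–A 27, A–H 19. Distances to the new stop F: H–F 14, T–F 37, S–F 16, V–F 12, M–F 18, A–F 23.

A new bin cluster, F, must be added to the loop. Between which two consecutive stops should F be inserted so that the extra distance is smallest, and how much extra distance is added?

Insertion cost between consecutive stops i–j is d(i,F) + d(F,j) − d(i,j):
  between H and T: 14 + 37 − 23 = 28
  between T and S: 37 + 16 − 21 = 32
  between S and V: 16 + 12 − 4 = 24
  between V and M: 12 + 18 − 6 = 24
  between M and A: 18 + 23 − 27 = 14
  between A and H: 23 + 14 − 19 = 18
Cheapest insertion is between M and A, adding 14.
New total = 100 + 14 = 114.

Adding 14 blocks by placing F on the M–A leg.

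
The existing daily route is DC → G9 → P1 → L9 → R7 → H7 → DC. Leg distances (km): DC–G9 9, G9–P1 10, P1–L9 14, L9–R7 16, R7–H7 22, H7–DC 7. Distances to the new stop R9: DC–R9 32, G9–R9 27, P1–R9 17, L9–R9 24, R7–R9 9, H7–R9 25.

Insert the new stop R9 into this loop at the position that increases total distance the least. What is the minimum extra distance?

+12 km — insert R9 between R7 and H7.

Insertion cost between consecutive stops i–j is d(i,R9) + d(R9,j) − d(i,j):
  between DC and G9: 32 + 27 − 9 = 50
  between G9 and P1: 27 + 17 − 10 = 34
  between P1 and L9: 17 + 24 − 14 = 27
  between L9 and R7: 24 + 9 − 16 = 17
  between R7 and H7: 9 + 25 − 22 = 12
  between H7 and DC: 25 + 32 − 7 = 50
Cheapest insertion is between R7 and H7, adding 12.
New total = 78 + 12 = 90.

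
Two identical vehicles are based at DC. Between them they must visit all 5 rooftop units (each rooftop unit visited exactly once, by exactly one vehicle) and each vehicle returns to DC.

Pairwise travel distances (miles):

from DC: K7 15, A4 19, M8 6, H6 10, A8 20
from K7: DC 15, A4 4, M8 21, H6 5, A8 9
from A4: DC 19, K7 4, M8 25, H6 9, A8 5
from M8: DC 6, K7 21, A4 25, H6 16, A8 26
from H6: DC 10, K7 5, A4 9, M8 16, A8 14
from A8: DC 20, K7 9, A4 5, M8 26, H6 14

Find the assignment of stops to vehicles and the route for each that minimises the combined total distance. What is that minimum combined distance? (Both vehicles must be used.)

Minimum combined distance: 56 miles.

Check every non-empty split of the stops between the two vehicles; for each half take its own optimal tour:
  {K7} + {A4, M8, H6, A8}: 30 + 56 = 86
  {A4} + {K7, M8, H6, A8}: 38 + 56 = 94
  {K7, A4} + {M8, H6, A8}: 38 + 56 = 94
  {M8} + {K7, A4, H6, A8}: 12 + 44 = 56
  {K7, M8} + {A4, H6, A8}: 42 + 44 = 86
  {A4, M8} + {K7, H6, A8}: 50 + 44 = 94
  … (15 splits in total)
Best: vehicle 1 DC → M8 → DC = 12; vehicle 2 DC → H6 → K7 → A4 → A8 → DC = 44; combined 56.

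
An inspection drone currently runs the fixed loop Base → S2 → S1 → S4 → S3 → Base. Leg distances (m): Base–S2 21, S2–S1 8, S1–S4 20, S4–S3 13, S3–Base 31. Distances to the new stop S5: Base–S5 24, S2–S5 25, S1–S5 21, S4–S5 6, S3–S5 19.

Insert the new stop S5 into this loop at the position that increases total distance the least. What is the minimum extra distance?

Insertion cost between consecutive stops i–j is d(i,S5) + d(S5,j) − d(i,j):
  between Base and S2: 24 + 25 − 21 = 28
  between S2 and S1: 25 + 21 − 8 = 38
  between S1 and S4: 21 + 6 − 20 = 7
  between S4 and S3: 6 + 19 − 13 = 12
  between S3 and Base: 19 + 24 − 31 = 12
Cheapest insertion is between S1 and S4, adding 7.
New total = 93 + 7 = 100.

Adding 7 m by placing S5 on the S1–S4 leg.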